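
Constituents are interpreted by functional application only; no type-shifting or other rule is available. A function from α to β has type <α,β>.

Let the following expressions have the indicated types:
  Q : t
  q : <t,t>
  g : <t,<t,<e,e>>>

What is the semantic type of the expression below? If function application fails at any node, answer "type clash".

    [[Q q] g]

[Q q] — q of type <t,t> combines with Q of type t: type t.
[[Q q] g] — g of type <t,<t,<e,e>>> combines with [Q q] of type t: type <t,<e,e>>.

<t,<e,e>>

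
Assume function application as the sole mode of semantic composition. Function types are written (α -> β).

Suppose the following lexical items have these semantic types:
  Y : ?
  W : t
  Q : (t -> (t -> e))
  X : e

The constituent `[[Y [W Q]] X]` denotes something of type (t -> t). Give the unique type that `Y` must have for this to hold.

((t -> e) -> (e -> (t -> t)))

[[Y [W Q]] X] must have type (t -> t). The sister X has type e; that is not a function onto (t -> t), so [Y [W Q]] must be the functor, of type (e -> (t -> t)).
[Y [W Q]] must have type (e -> (t -> t)). The sister [W Q] has type (t -> e); that is not a function onto (e -> (t -> t)), so Y must be the functor, of type ((t -> e) -> (e -> (t -> t))).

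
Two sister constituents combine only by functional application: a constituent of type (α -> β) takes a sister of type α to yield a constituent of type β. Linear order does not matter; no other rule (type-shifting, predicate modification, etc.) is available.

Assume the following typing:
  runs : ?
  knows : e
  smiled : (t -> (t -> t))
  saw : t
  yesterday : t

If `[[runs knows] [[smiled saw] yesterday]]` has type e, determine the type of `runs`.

[[runs knows] [[smiled saw] yesterday]] is required to be e. [[smiled saw] yesterday] : t cannot yield e as functor, so [runs knows] : (t -> e).
[runs knows] is required to be (t -> e). knows : e cannot yield (t -> e) as functor, so runs : (e -> (t -> e)).

(e -> (t -> e))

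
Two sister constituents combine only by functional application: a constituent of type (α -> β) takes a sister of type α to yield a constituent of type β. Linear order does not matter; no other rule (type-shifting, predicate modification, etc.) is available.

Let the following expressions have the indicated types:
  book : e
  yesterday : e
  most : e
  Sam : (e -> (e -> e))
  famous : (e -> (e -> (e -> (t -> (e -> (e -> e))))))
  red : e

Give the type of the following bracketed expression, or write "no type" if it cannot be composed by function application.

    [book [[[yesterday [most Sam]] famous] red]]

At [most Sam], Sam : (e -> (e -> e)) takes most : e, giving (e -> e).
At [yesterday [most Sam]], [most Sam] : (e -> e) takes yesterday : e, giving e.
At [[yesterday [most Sam]] famous], famous : (e -> (e -> (e -> (t -> (e -> (e -> e)))))) takes [yesterday [most Sam]] : e, giving (e -> (e -> (t -> (e -> (e -> e))))).
At [[[yesterday [most Sam]] famous] red], [[yesterday [most Sam]] famous] : (e -> (e -> (t -> (e -> (e -> e))))) takes red : e, giving (e -> (t -> (e -> (e -> e)))).
At [book [[[yesterday [most Sam]] famous] red]], [[[yesterday [most Sam]] famous] red] : (e -> (t -> (e -> (e -> e)))) takes book : e, giving (t -> (e -> (e -> e))).

(t -> (e -> (e -> e)))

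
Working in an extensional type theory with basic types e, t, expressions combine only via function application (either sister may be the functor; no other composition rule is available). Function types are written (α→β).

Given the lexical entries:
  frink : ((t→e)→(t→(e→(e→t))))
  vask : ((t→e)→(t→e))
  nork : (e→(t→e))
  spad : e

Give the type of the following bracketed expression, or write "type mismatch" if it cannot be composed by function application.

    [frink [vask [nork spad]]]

At [nork spad], nork : (e→(t→e)) takes spad : e, giving (t→e).
At [vask [nork spad]], vask : ((t→e)→(t→e)) takes [nork spad] : (t→e), giving (t→e).
At [frink [vask [nork spad]]], frink : ((t→e)→(t→(e→(e→t)))) takes [vask [nork spad]] : (t→e), giving (t→(e→(e→t))).

(t→(e→(e→t)))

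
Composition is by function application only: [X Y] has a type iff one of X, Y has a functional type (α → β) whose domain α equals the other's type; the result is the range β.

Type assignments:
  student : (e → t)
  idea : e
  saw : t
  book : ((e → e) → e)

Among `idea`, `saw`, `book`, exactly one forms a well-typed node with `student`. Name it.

idea

idea — combines: student : (e → t) takes idea : e as argument, giving t.
saw : t — does not combine with student.
book : ((e → e) → e) — does not combine with student.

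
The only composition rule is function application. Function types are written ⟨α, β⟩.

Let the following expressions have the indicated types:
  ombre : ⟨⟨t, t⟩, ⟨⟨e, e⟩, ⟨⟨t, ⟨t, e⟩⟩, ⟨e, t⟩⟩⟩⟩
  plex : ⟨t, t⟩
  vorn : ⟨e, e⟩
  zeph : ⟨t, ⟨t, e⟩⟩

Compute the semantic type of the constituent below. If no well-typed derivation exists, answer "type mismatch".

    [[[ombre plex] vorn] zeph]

[ombre plex]: ⟨⟨t, t⟩, ⟨⟨e, e⟩, ⟨⟨t, ⟨t, e⟩⟩, ⟨e, t⟩⟩⟩⟩ applied to ⟨t, t⟩ yields ⟨⟨e, e⟩, ⟨⟨t, ⟨t, e⟩⟩, ⟨e, t⟩⟩⟩.
[[ombre plex] vorn]: ⟨⟨e, e⟩, ⟨⟨t, ⟨t, e⟩⟩, ⟨e, t⟩⟩⟩ applied to ⟨e, e⟩ yields ⟨⟨t, ⟨t, e⟩⟩, ⟨e, t⟩⟩.
[[[ombre plex] vorn] zeph]: ⟨⟨t, ⟨t, e⟩⟩, ⟨e, t⟩⟩ applied to ⟨t, ⟨t, e⟩⟩ yields ⟨e, t⟩.

⟨e, t⟩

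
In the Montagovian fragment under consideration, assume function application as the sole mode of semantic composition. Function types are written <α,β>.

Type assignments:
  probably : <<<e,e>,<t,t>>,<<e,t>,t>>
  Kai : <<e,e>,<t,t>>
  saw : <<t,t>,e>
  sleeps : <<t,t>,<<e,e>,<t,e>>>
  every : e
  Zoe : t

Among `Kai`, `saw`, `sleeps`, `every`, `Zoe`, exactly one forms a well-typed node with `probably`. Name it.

Kai

Kai — combines: probably : <<<e,e>,<t,t>>,<<e,t>,t>> takes Kai : <<e,e>,<t,t>> as argument, giving <<e,t>,t>.
saw : <<t,t>,e> — neither side's domain matches the other.
sleeps : <<t,t>,<<e,e>,<t,e>>> — neither side's domain matches the other.
every : e — neither side's domain matches the other.
Zoe : t — neither side's domain matches the other.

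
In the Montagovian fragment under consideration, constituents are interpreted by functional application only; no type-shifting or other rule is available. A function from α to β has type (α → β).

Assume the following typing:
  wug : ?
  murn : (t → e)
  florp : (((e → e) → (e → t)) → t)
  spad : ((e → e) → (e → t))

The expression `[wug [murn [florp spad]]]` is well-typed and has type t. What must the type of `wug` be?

(e → t)

[wug [murn [florp spad]]] must have type t. The sister [murn [florp spad]] has type e; that is not a function onto t, so wug must be the functor, of type (e → t).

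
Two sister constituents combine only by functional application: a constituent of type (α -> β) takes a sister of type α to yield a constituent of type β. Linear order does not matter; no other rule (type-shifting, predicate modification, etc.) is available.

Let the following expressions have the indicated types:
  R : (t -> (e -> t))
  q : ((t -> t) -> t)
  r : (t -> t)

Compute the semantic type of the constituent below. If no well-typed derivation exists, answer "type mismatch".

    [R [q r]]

(e -> t)

[q r] — q of type ((t -> t) -> t) combines with r of type (t -> t): type t.
[R [q r]] — R of type (t -> (e -> t)) combines with [q r] of type t: type (e -> t).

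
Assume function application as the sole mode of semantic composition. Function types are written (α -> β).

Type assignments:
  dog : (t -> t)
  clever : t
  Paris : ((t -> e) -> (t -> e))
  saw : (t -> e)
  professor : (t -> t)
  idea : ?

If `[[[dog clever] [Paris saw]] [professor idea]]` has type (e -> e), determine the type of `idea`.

At [[[dog clever] [Paris saw]] [professor idea]] (required: (e -> e)): [[dog clever] [Paris saw]] is e, which is not a function with range (e -> e); hence [professor idea] is the functor — type (e -> (e -> e)).
At [professor idea] (required: (e -> (e -> e))): professor is (t -> t), which is not a function with range (e -> (e -> e)); hence idea is the functor — type ((t -> t) -> (e -> (e -> e))).

((t -> t) -> (e -> (e -> e)))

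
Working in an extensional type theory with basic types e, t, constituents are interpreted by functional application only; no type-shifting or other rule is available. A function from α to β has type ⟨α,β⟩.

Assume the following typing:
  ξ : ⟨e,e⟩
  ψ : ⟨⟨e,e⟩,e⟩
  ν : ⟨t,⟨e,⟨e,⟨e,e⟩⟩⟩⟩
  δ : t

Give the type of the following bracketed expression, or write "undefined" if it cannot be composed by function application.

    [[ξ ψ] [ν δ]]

At [ξ ψ], ψ : ⟨⟨e,e⟩,e⟩ takes ξ : ⟨e,e⟩, giving e.
At [ν δ], ν : ⟨t,⟨e,⟨e,⟨e,e⟩⟩⟩⟩ takes δ : t, giving ⟨e,⟨e,⟨e,e⟩⟩⟩.
At [[ξ ψ] [ν δ]], [ν δ] : ⟨e,⟨e,⟨e,e⟩⟩⟩ takes [ξ ψ] : e, giving ⟨e,⟨e,e⟩⟩.

⟨e,⟨e,e⟩⟩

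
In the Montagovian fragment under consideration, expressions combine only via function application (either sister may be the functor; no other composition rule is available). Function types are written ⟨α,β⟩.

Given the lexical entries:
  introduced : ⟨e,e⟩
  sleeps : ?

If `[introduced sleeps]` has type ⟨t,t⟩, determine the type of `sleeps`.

⟨⟨e,e⟩,⟨t,t⟩⟩

At [introduced sleeps] (required: ⟨t,t⟩): introduced is ⟨e,e⟩, which is not a function with range ⟨t,t⟩; hence sleeps is the functor — type ⟨⟨e,e⟩,⟨t,t⟩⟩.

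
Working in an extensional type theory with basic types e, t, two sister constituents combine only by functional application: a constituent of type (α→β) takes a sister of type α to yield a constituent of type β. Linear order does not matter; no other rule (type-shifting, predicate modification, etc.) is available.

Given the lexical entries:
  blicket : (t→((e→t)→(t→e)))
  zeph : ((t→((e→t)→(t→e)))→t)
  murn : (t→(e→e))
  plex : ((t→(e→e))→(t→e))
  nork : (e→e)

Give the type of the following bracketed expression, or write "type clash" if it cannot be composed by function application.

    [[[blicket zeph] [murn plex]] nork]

e

At [blicket zeph], zeph : ((t→((e→t)→(t→e)))→t) takes blicket : (t→((e→t)→(t→e))), giving t.
At [murn plex], plex : ((t→(e→e))→(t→e)) takes murn : (t→(e→e)), giving (t→e).
At [[blicket zeph] [murn plex]], [murn plex] : (t→e) takes [blicket zeph] : t, giving e.
At [[[blicket zeph] [murn plex]] nork], nork : (e→e) takes [[blicket zeph] [murn plex]] : e, giving e.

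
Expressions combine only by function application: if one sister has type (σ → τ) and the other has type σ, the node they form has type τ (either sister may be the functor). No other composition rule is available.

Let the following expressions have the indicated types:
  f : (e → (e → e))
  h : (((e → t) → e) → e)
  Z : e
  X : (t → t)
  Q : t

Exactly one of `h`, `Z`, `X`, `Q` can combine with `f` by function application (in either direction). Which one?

Z

h : (((e → t) → e) → e) — does not combine with f.
Z — combines: f : (e → (e → e)) takes Z : e as argument, giving (e → e).
X : (t → t) — does not combine with f.
Q : t — does not combine with f.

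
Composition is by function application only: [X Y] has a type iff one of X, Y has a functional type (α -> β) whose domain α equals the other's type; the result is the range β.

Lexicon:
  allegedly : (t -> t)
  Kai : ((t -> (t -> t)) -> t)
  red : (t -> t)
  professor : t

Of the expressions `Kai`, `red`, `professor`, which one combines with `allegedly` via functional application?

Kai : ((t -> (t -> t)) -> t) — neither side's domain matches the other.
red : (t -> t) — neither side's domain matches the other.
professor — combines: allegedly : (t -> t) takes professor : t as argument, giving t.

professor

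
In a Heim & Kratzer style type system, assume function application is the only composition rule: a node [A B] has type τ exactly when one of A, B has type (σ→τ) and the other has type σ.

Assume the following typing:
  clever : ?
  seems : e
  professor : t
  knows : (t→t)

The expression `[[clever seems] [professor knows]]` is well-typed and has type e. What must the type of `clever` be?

(e→(t→e))

For [[clever seems] [professor knows]] to have type e with [professor knows] of type t, [clever seems] must be the function: [clever seems] : (t→e).
For [clever seems] to have type (t→e) with seems of type e, clever must be the function: clever : (e→(t→e)).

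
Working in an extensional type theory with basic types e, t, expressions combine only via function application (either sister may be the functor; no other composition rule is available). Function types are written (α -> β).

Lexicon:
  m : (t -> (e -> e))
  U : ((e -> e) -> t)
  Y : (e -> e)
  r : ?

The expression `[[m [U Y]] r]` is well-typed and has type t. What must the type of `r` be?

((e -> e) -> t)

[[m [U Y]] r] is required to be t. [m [U Y]] : (e -> e) cannot yield t as functor, so r : ((e -> e) -> t).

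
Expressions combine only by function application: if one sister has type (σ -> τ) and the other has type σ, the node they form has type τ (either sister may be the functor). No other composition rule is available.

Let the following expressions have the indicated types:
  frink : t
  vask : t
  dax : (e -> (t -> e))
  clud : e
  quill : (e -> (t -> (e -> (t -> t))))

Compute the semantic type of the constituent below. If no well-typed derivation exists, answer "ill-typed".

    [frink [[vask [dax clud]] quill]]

(e -> (t -> t))

[dax clud]: (e -> (t -> e)) applied to e yields (t -> e).
[vask [dax clud]]: (t -> e) applied to t yields e.
[[vask [dax clud]] quill]: (e -> (t -> (e -> (t -> t)))) applied to e yields (t -> (e -> (t -> t))).
[frink [[vask [dax clud]] quill]]: (t -> (e -> (t -> t))) applied to t yields (e -> (t -> t)).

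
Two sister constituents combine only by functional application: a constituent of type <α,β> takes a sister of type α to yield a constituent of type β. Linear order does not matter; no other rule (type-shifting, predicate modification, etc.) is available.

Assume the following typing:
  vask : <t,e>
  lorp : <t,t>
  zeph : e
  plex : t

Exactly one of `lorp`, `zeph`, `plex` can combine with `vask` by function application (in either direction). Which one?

lorp : <t,t> — no; vask wants t, and lorp wants t.
zeph : e — no; vask wants t, and zeph wants nothing (atomic).
plex — combines: vask : <t,e> takes plex : t as argument, giving e.

plex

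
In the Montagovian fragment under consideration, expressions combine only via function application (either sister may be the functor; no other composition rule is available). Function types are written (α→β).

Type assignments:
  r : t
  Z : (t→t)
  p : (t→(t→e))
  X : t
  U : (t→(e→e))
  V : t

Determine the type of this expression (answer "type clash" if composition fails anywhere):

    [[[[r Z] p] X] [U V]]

[r Z] — Z of type (t→t) combines with r of type t: type t.
[[r Z] p] — p of type (t→(t→e)) combines with [r Z] of type t: type (t→e).
[[[r Z] p] X] — [[r Z] p] of type (t→e) combines with X of type t: type e.
[U V] — U of type (t→(e→e)) combines with V of type t: type (e→e).
[[[[r Z] p] X] [U V]] — [U V] of type (e→e) combines with [[[r Z] p] X] of type e: type e.

e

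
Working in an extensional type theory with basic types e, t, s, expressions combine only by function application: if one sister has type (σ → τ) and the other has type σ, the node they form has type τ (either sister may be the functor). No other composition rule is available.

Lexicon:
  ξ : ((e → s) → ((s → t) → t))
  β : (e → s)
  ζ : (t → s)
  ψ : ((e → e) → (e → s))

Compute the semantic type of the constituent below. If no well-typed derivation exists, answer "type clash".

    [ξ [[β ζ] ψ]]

type clash

[β ζ]: (e → s) and (t → s) cannot combine by function application — type clash.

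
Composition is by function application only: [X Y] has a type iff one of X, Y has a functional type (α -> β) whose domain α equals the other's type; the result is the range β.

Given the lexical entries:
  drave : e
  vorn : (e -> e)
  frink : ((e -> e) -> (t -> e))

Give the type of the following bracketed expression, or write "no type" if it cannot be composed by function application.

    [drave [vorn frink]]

no type

[vorn frink]: ((e -> e) -> (t -> e)) applied to (e -> e) yields (t -> e).
[drave [vorn frink]]: e and (t -> e) cannot combine by function application — type clash.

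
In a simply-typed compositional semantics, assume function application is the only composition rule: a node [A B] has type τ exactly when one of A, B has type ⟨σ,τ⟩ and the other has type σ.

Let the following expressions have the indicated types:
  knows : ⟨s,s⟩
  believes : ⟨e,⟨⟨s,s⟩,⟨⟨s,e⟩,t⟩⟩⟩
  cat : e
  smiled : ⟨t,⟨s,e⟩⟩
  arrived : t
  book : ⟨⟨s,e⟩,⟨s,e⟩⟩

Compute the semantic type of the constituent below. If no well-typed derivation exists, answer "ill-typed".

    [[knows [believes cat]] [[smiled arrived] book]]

[believes cat]: believes is ⟨e,⟨⟨s,s⟩,⟨⟨s,e⟩,t⟩⟩⟩, cat is e; result ⟨⟨s,s⟩,⟨⟨s,e⟩,t⟩⟩.
[knows [believes cat]]: [believes cat] is ⟨⟨s,s⟩,⟨⟨s,e⟩,t⟩⟩, knows is ⟨s,s⟩; result ⟨⟨s,e⟩,t⟩.
[smiled arrived]: smiled is ⟨t,⟨s,e⟩⟩, arrived is t; result ⟨s,e⟩.
[[smiled arrived] book]: book is ⟨⟨s,e⟩,⟨s,e⟩⟩, [smiled arrived] is ⟨s,e⟩; result ⟨s,e⟩.
[[knows [believes cat]] [[smiled arrived] book]]: [knows [believes cat]] is ⟨⟨s,e⟩,t⟩, [[smiled arrived] book] is ⟨s,e⟩; result t.

t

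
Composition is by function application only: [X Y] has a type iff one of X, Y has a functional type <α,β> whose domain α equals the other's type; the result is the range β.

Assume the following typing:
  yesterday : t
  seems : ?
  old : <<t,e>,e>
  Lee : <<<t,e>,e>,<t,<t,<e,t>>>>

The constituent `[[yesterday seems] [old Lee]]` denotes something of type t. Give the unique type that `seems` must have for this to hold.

[[yesterday seems] [old Lee]] must have type t. The sister [old Lee] has type <t,<t,<e,t>>>; that is not a function onto t, so [yesterday seems] must be the functor, of type <<t,<t,<e,t>>>,t>.
[yesterday seems] must have type <<t,<t,<e,t>>>,t>. The sister yesterday has type t; that is not a function onto <<t,<t,<e,t>>>,t>, so seems must be the functor, of type <t,<<t,<t,<e,t>>>,t>>.

<t,<<t,<t,<e,t>>>,t>>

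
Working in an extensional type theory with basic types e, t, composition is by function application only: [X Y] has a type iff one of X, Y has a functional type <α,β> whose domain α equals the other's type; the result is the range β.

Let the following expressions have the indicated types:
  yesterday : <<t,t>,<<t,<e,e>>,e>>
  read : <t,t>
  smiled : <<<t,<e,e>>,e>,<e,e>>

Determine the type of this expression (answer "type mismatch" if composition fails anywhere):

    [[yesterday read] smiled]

<e,e>

[yesterday read]: yesterday is <<t,t>,<<t,<e,e>>,e>>, read is <t,t>; result <<t,<e,e>>,e>.
[[yesterday read] smiled]: smiled is <<<t,<e,e>>,e>,<e,e>>, [yesterday read] is <<t,<e,e>>,e>; result <e,e>.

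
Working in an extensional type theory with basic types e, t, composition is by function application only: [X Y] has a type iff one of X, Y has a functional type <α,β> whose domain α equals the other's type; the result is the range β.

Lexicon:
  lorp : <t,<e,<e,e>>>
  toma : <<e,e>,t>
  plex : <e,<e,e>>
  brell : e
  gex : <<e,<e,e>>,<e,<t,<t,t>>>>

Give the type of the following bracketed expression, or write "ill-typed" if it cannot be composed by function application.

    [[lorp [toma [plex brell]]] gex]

<e,<t,<t,t>>>

[plex brell]: functor plex : <e,<e,e>>, argument brell : e; result <e,e>.
[toma [plex brell]]: functor toma : <<e,e>,t>, argument [plex brell] : <e,e>; result t.
[lorp [toma [plex brell]]]: functor lorp : <t,<e,<e,e>>>, argument [toma [plex brell]] : t; result <e,<e,e>>.
[[lorp [toma [plex brell]]] gex]: functor gex : <<e,<e,e>>,<e,<t,<t,t>>>>, argument [lorp [toma [plex brell]]] : <e,<e,e>>; result <e,<t,<t,t>>>.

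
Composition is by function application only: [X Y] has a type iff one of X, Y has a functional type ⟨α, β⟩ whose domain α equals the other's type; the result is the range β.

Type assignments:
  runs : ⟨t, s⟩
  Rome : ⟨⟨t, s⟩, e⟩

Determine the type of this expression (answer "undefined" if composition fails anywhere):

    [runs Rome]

[runs Rome]: functor Rome : ⟨⟨t, s⟩, e⟩, argument runs : ⟨t, s⟩; result e.

e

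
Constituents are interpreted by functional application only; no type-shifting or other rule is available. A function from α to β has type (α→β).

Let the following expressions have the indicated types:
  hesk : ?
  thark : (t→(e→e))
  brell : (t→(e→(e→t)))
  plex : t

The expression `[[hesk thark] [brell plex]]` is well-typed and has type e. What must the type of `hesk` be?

For [[hesk thark] [brell plex]] to have type e with [brell plex] of type (e→(e→t)), [hesk thark] must be the function: [hesk thark] : ((e→(e→t))→e).
For [hesk thark] to have type ((e→(e→t))→e) with thark of type (t→(e→e)), hesk must be the function: hesk : ((t→(e→e))→((e→(e→t))→e)).

((t→(e→e))→((e→(e→t))→e))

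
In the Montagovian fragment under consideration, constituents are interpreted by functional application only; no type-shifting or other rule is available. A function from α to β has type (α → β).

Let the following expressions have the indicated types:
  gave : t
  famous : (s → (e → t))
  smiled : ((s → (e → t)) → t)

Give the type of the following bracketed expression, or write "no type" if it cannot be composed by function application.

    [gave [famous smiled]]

[famous smiled]: ((s → (e → t)) → t) applied to (s → (e → t)) yields t.
At [gave [famous smiled]]: neither t nor t can take the other as argument; the node is ill-typed.

no type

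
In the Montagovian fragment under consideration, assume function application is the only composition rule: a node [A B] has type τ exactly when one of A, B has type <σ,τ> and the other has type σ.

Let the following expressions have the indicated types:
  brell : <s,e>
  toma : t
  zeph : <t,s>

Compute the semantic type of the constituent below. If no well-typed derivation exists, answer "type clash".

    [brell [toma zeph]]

[toma zeph]: <t,s> applied to t yields s.
[brell [toma zeph]]: <s,e> applied to s yields e.

e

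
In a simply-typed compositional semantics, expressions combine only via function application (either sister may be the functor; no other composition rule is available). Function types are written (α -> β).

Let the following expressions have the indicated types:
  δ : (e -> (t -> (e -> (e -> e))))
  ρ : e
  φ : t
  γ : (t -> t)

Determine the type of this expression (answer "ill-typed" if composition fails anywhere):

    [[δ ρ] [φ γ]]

[δ ρ]: δ is (e -> (t -> (e -> (e -> e)))), ρ is e; result (t -> (e -> (e -> e))).
[φ γ]: γ is (t -> t), φ is t; result t.
[[δ ρ] [φ γ]]: [δ ρ] is (t -> (e -> (e -> e))), [φ γ] is t; result (e -> (e -> e)).

(e -> (e -> e))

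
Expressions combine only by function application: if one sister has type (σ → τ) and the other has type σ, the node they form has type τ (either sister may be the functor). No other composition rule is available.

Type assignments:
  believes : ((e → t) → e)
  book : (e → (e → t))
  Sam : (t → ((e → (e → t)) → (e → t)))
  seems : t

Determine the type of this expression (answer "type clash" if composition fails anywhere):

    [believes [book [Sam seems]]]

[Sam seems] — Sam of type (t → ((e → (e → t)) → (e → t))) combines with seems of type t: type ((e → (e → t)) → (e → t)).
[book [Sam seems]] — [Sam seems] of type ((e → (e → t)) → (e → t)) combines with book of type (e → (e → t)): type (e → t).
[believes [book [Sam seems]]] — believes of type ((e → t) → e) combines with [book [Sam seems]] of type (e → t): type e.

e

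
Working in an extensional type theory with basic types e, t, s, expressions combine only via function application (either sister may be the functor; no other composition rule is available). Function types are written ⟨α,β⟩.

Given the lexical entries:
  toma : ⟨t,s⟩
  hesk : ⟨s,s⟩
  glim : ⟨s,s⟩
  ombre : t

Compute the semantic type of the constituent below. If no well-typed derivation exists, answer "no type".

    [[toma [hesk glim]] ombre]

[hesk glim]: ⟨s,s⟩ and ⟨s,s⟩ cannot combine by function application — type clash.

no type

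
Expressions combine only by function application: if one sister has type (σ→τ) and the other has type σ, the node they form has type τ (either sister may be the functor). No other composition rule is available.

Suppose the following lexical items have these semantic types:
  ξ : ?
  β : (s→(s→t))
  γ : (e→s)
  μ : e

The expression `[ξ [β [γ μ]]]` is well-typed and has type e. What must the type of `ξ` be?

((s→t)→e)

[ξ [β [γ μ]]] is required to be e. [β [γ μ]] : (s→t) cannot yield e as functor, so ξ : ((s→t)→e).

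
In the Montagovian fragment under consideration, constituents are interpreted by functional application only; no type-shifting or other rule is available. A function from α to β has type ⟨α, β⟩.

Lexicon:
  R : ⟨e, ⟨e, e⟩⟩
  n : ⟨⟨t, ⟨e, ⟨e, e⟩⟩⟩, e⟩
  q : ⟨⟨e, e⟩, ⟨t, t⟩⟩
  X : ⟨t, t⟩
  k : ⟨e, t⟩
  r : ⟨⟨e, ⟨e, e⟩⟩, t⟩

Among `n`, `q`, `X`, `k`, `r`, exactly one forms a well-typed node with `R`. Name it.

n : ⟨⟨t, ⟨e, ⟨e, e⟩⟩⟩, e⟩ — neither side's domain matches the other.
q : ⟨⟨e, e⟩, ⟨t, t⟩⟩ — neither side's domain matches the other.
X : ⟨t, t⟩ — neither side's domain matches the other.
k : ⟨e, t⟩ — neither side's domain matches the other.
r — combines: r : ⟨⟨e, ⟨e, e⟩⟩, t⟩ takes R : ⟨e, ⟨e, e⟩⟩ as argument, giving t.

r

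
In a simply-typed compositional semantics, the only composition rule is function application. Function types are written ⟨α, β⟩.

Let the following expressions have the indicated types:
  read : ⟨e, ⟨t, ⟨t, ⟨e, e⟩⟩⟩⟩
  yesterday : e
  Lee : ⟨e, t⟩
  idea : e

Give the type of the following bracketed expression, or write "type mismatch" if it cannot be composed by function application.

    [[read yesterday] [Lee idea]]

[read yesterday]: read is ⟨e, ⟨t, ⟨t, ⟨e, e⟩⟩⟩⟩, yesterday is e; result ⟨t, ⟨t, ⟨e, e⟩⟩⟩.
[Lee idea]: Lee is ⟨e, t⟩, idea is e; result t.
[[read yesterday] [Lee idea]]: [read yesterday] is ⟨t, ⟨t, ⟨e, e⟩⟩⟩, [Lee idea] is t; result ⟨t, ⟨e, e⟩⟩.

⟨t, ⟨e, e⟩⟩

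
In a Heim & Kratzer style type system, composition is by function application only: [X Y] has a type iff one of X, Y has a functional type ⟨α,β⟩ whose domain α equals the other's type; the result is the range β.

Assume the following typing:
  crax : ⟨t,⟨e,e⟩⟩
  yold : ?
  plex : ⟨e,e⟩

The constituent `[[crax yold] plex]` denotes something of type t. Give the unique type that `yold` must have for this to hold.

[[crax yold] plex] is required to be t. plex : ⟨e,e⟩ cannot yield t as functor, so [crax yold] : ⟨⟨e,e⟩,t⟩.
[crax yold] is required to be ⟨⟨e,e⟩,t⟩. crax : ⟨t,⟨e,e⟩⟩ cannot yield ⟨⟨e,e⟩,t⟩ as functor, so yold : ⟨⟨t,⟨e,e⟩⟩,⟨⟨e,e⟩,t⟩⟩.

⟨⟨t,⟨e,e⟩⟩,⟨⟨e,e⟩,t⟩⟩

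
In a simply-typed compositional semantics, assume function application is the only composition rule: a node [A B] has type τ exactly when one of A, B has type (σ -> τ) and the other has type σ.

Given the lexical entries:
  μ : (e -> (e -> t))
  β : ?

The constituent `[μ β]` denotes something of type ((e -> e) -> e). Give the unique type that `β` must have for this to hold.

((e -> (e -> t)) -> ((e -> e) -> e))

For [μ β] to have type ((e -> e) -> e) with μ of type (e -> (e -> t)), β must be the function: β : ((e -> (e -> t)) -> ((e -> e) -> e)).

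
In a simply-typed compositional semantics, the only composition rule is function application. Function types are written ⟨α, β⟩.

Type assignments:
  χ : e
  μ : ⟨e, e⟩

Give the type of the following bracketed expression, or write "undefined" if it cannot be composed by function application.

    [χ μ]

[χ μ]: functor μ : ⟨e, e⟩, argument χ : e; result e.

e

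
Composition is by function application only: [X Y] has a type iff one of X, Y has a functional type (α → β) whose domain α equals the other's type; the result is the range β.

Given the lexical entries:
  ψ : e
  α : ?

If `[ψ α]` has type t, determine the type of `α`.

[ψ α] must have type t. The sister ψ has type e; that is not a function onto t, so α must be the functor, of type (e → t).

(e → t)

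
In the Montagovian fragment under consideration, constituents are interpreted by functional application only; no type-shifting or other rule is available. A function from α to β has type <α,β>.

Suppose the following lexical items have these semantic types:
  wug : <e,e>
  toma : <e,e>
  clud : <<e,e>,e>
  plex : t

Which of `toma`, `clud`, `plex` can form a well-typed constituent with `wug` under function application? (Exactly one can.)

toma : <e,e> — no; wug wants e, and toma wants e.
clud — combines: clud : <<e,e>,e> takes wug : <e,e> as argument, giving e.
plex : t — no; wug wants e, and plex wants nothing (atomic).

clud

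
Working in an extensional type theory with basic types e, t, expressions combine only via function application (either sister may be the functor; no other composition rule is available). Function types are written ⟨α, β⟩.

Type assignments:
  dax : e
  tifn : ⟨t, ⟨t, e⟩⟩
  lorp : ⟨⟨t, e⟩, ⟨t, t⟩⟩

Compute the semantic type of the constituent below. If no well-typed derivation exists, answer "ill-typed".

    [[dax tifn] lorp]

ill-typed

At [dax tifn]: neither e nor ⟨t, ⟨t, e⟩⟩ can take the other as argument; the node is ill-typed.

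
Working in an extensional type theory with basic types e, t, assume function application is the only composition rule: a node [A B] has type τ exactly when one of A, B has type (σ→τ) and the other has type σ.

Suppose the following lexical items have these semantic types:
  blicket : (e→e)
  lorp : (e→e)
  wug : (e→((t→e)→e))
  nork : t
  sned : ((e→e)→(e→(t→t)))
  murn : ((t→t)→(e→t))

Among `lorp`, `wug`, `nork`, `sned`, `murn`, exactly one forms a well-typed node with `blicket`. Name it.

sned

lorp : (e→e) — blicket needs e; lorp needs e; neither fits.
wug : (e→((t→e)→e)) — blicket needs e; wug needs e; neither fits.
nork : t — blicket needs e; nork needs nothing (atomic); neither fits.
sned — combines: sned : ((e→e)→(e→(t→t))) takes blicket : (e→e) as argument, giving (e→(t→t)).
murn : ((t→t)→(e→t)) — blicket needs e; murn needs (t→t); neither fits.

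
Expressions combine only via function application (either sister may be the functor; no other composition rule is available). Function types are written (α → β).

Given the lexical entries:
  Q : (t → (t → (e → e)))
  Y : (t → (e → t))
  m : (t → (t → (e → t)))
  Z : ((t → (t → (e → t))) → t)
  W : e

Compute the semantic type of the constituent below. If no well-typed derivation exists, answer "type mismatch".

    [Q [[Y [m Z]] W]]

[m Z] — Z of type ((t → (t → (e → t))) → t) combines with m of type (t → (t → (e → t))): type t.
[Y [m Z]] — Y of type (t → (e → t)) combines with [m Z] of type t: type (e → t).
[[Y [m Z]] W] — [Y [m Z]] of type (e → t) combines with W of type e: type t.
[Q [[Y [m Z]] W]] — Q of type (t → (t → (e → e))) combines with [[Y [m Z]] W] of type t: type (t → (e → e)).

(t → (e → e))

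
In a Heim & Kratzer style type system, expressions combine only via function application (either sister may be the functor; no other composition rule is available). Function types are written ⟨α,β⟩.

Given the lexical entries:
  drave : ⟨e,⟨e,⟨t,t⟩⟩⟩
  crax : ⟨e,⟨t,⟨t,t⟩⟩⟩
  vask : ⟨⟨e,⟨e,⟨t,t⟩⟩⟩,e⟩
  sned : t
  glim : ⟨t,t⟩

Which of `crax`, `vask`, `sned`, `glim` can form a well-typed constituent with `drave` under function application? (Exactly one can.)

vask

crax : ⟨e,⟨t,⟨t,t⟩⟩⟩ — does not combine with drave.
vask — combines: vask : ⟨⟨e,⟨e,⟨t,t⟩⟩⟩,e⟩ takes drave : ⟨e,⟨e,⟨t,t⟩⟩⟩ as argument, giving e.
sned : t — does not combine with drave.
glim : ⟨t,t⟩ — does not combine with drave.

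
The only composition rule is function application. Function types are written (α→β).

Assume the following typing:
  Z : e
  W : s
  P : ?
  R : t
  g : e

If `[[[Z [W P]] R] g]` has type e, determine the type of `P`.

[[[Z [W P]] R] g] must have type e. The sister g has type e; that is not a function onto e, so [[Z [W P]] R] must be the functor, of type (e→e).
[[Z [W P]] R] must have type (e→e). The sister R has type t; that is not a function onto (e→e), so [Z [W P]] must be the functor, of type (t→(e→e)).
[Z [W P]] must have type (t→(e→e)). The sister Z has type e; that is not a function onto (t→(e→e)), so [W P] must be the functor, of type (e→(t→(e→e))).
[W P] must have type (e→(t→(e→e))). The sister W has type s; that is not a function onto (e→(t→(e→e))), so P must be the functor, of type (s→(e→(t→(e→e)))).

(s→(e→(t→(e→e))))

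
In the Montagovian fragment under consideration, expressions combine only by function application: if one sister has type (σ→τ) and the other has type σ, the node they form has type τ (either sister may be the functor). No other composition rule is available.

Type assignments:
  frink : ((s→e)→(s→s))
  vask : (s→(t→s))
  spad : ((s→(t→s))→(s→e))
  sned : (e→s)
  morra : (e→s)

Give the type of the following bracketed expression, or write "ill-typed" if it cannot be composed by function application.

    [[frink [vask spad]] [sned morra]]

[vask spad]: functor spad : ((s→(t→s))→(s→e)), argument vask : (s→(t→s)); result (s→e).
[frink [vask spad]]: functor frink : ((s→e)→(s→s)), argument [vask spad] : (s→e); result (s→s).
At [sned morra]: neither (e→s) nor (e→s) can take the other as argument; the node is ill-typed.

ill-typed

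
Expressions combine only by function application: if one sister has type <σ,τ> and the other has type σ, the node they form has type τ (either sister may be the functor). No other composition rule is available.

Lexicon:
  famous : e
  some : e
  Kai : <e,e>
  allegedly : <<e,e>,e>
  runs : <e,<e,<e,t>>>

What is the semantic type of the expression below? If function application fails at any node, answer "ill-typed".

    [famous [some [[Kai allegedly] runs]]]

[Kai allegedly] — allegedly of type <<e,e>,e> combines with Kai of type <e,e>: type e.
[[Kai allegedly] runs] — runs of type <e,<e,<e,t>>> combines with [Kai allegedly] of type e: type <e,<e,t>>.
[some [[Kai allegedly] runs]] — [[Kai allegedly] runs] of type <e,<e,t>> combines with some of type e: type <e,t>.
[famous [some [[Kai allegedly] runs]]] — [some [[Kai allegedly] runs]] of type <e,t> combines with famous of type e: type t.

t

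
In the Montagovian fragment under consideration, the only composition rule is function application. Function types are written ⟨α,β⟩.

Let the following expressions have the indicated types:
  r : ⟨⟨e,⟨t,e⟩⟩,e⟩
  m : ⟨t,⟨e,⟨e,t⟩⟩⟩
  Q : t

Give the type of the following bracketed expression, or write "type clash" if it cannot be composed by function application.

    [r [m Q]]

[m Q] — m of type ⟨t,⟨e,⟨e,t⟩⟩⟩ combines with Q of type t: type ⟨e,⟨e,t⟩⟩.
At [r [m Q]]: neither ⟨⟨e,⟨t,e⟩⟩,e⟩ nor ⟨e,⟨e,t⟩⟩ can take the other as argument; the node is ill-typed.

type clash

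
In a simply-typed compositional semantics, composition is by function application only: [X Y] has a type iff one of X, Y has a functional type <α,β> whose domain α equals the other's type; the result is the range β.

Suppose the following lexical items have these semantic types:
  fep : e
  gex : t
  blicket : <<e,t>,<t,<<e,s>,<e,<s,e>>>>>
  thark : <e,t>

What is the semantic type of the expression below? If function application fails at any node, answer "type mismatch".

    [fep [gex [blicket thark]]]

[blicket thark] — blicket of type <<e,t>,<t,<<e,s>,<e,<s,e>>>>> combines with thark of type <e,t>: type <t,<<e,s>,<e,<s,e>>>>.
[gex [blicket thark]] — [blicket thark] of type <t,<<e,s>,<e,<s,e>>>> combines with gex of type t: type <<e,s>,<e,<s,e>>>.
[fep [gex [blicket thark]]]: e with <<e,s>,<e,<s,e>>> — neither is a function whose domain matches the other; composition fails here.

type mismatch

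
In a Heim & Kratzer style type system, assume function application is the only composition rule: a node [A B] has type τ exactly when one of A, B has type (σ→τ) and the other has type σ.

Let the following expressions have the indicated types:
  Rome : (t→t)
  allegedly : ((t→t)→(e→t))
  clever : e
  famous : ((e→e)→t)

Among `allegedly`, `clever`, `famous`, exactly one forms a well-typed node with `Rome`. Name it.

allegedly — combines: allegedly : ((t→t)→(e→t)) takes Rome : (t→t) as argument, giving (e→t).
clever : e — neither side's domain matches the other.
famous : ((e→e)→t) — neither side's domain matches the other.

allegedly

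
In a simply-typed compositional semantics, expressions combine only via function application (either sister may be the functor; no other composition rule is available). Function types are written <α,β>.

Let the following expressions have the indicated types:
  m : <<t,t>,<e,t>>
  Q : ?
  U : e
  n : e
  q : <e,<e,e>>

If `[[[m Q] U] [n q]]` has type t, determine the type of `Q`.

<<<t,t>,<e,t>>,<e,<<e,e>,t>>>

[[[m Q] U] [n q]] is required to be t. [n q] : <e,e> cannot yield t as functor, so [[m Q] U] : <<e,e>,t>.
[[m Q] U] is required to be <<e,e>,t>. U : e cannot yield <<e,e>,t> as functor, so [m Q] : <e,<<e,e>,t>>.
[m Q] is required to be <e,<<e,e>,t>>. m : <<t,t>,<e,t>> cannot yield <e,<<e,e>,t>> as functor, so Q : <<<t,t>,<e,t>>,<e,<<e,e>,t>>>.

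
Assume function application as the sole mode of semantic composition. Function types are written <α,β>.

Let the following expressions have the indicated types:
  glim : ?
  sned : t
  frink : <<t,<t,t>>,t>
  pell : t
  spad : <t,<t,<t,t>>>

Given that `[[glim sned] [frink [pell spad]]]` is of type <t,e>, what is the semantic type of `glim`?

<t,<t,<t,e>>>

At [[glim sned] [frink [pell spad]]] (required: <t,e>): [frink [pell spad]] is t, which is not a function with range <t,e>; hence [glim sned] is the functor — type <t,<t,e>>.
At [glim sned] (required: <t,<t,e>>): sned is t, which is not a function with range <t,<t,e>>; hence glim is the functor — type <t,<t,<t,e>>>.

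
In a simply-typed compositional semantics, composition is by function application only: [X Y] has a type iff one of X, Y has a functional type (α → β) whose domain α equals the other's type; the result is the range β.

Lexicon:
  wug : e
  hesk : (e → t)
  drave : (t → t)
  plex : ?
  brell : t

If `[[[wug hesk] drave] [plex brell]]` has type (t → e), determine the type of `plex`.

(t → (t → (t → e)))

[[[wug hesk] drave] [plex brell]] must have type (t → e). The sister [[wug hesk] drave] has type t; that is not a function onto (t → e), so [plex brell] must be the functor, of type (t → (t → e)).
[plex brell] must have type (t → (t → e)). The sister brell has type t; that is not a function onto (t → (t → e)), so plex must be the functor, of type (t → (t → (t → e))).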